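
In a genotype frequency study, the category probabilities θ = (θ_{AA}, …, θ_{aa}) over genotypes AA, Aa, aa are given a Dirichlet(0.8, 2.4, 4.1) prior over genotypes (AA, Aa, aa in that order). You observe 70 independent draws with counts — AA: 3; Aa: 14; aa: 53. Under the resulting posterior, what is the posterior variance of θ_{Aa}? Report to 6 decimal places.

The Dirichlet prior is conjugate to the Multinomial likelihood: each posterior αⱼ = prior αⱼ + observed count nⱼ.
Posterior concentration: (3.8, 16.4, 57.1), total = 77.3.
Var[θ_j] = α_j(Σα−α_j)/((Σα)²(Σα+1)) = 16.4·60.9/(77.3²·78.3) = 0.002135.

0.002135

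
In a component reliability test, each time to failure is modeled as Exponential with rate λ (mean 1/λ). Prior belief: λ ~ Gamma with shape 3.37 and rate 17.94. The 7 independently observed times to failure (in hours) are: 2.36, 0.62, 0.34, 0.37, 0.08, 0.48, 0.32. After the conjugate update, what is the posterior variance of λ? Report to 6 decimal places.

With a Gamma(shape α, rate β) prior on the exponential rate λ, the posterior after n observations with total T = Σxᵢ is Gamma(α+n, β+T).
Sum of observations T = 4.57 hours; n = 7.
Posterior: Gamma(3.37+7, 17.94+4.57) = Gamma(10.37, 22.51).
Var = α/β² = 0.020466.

0.020466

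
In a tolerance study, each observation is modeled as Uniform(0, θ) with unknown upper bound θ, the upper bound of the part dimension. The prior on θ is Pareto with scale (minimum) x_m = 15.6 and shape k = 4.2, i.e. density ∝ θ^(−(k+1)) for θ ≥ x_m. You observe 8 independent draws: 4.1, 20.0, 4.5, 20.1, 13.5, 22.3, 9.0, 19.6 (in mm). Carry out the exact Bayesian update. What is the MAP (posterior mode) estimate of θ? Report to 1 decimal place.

A Pareto(scale x_m, shape k) prior on the upper bound θ of Uniform(0, θ) is conjugate: posterior is Pareto(max(x_m, max xᵢ), k + n).
Sample maximum = 22.3; prior scale x_m = 15.6 → posterior scale = max = 22.3.
Posterior shape = 4.2 + 8 = 12.2.
The Pareto density is decreasing on [x_m, ∞), so the mode is x_m = 22.3.

22.3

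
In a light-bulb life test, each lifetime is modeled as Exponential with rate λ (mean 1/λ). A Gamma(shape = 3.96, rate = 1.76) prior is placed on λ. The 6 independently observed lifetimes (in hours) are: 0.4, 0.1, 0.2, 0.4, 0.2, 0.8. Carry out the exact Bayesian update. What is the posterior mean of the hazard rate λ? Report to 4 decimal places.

2.5803

With a Gamma(shape α, rate β) prior on the exponential rate λ, the posterior after n observations with total T = Σxᵢ is Gamma(α+n, β+T).
Sum of observations T = 2.1 hours; n = 6.
Posterior: Gamma(3.96+6, 1.76+2.1) = Gamma(9.96, 3.86).
Posterior mean of λ = α/β = 9.96/3.86 = 2.5803.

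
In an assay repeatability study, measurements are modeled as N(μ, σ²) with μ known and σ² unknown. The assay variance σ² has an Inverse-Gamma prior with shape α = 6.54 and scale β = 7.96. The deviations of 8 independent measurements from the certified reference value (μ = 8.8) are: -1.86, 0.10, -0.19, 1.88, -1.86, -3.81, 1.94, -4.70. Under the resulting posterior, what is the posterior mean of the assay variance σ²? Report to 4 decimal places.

3.5005

With known mean μ and an Inverse-Gamma(α, β) prior on σ², the Normal likelihood is conjugate: posterior is Inv-Gamma(α + n/2, β + Σ(xᵢ−μ)²/2).
Σ(xᵢ−μ)² = (-1.86)² + (0.10)² + (-0.19)² + (1.88)² + (-1.86)² + (-3.81)² + (1.94)² + (-4.70)² = 50.8694.
Posterior: Inv-Gamma(6.54 + 8/2, 7.96 + 50.8694/2) = Inv-Gamma(10.54, 33.39470).
E[σ²|data] = β/(α−1) = 33.39470/9.54 = 3.5005.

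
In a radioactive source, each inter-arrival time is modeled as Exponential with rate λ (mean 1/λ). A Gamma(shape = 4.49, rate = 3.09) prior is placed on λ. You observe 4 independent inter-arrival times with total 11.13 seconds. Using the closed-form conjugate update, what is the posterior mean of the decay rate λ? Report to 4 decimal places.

0.5970

With a Gamma(shape α, rate β) prior on the exponential rate λ, the posterior after n observations with total T = Σxᵢ is Gamma(α+n, β+T).
Posterior: Gamma(4.49+4, 3.09+11.13) = Gamma(8.49, 14.22).
Posterior mean of λ = α/β = 8.49/14.22 = 0.5970.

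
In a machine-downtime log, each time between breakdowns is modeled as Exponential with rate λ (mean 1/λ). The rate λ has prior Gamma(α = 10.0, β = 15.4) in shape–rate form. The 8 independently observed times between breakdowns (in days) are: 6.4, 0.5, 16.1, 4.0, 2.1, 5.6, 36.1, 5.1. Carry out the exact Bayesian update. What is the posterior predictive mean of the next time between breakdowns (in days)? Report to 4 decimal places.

5.3706

With a Gamma(shape α, rate β) prior on the exponential rate λ, the posterior after n observations with total T = Σxᵢ is Gamma(α+n, β+T).
Sum of observations T = 75.9 days; n = 8.
Posterior: Gamma(10.0+8, 15.4+75.9) = Gamma(18.0, 91.3).
The predictive distribution for the next observation is Lomax; its mean is β/(α−1) = 91.3/17.0 = 5.3706.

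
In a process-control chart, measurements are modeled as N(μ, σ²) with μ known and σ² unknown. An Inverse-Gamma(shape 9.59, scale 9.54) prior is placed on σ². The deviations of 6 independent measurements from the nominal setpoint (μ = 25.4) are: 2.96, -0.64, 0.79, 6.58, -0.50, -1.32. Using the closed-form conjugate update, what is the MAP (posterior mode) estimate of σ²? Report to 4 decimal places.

2.7286

With known mean μ and an Inverse-Gamma(α, β) prior on σ², the Normal likelihood is conjugate: posterior is Inv-Gamma(α + n/2, β + Σ(xᵢ−μ)²/2).
Σ(xᵢ−μ)² = (2.96)² + (-0.64)² + (0.79)² + (6.58)² + (-0.50)² + (-1.32)² = 55.0841.
Posterior: Inv-Gamma(9.59 + 6/2, 9.54 + 55.0841/2) = Inv-Gamma(12.59, 37.08205).
Mode = β/(α+1) = 37.08205/13.59 = 2.7286.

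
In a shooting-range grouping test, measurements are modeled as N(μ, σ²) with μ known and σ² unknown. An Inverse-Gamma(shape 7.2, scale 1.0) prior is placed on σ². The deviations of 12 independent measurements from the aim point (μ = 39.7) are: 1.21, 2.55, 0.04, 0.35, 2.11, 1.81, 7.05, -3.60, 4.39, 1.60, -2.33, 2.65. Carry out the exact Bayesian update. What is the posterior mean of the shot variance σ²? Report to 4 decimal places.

4.7035

With known mean μ and an Inverse-Gamma(α, β) prior on σ², the Normal likelihood is conjugate: posterior is Inv-Gamma(α + n/2, β + Σ(xᵢ−μ)²/2).
Σ(xᵢ−μ)² = (1.21)² + (2.55)² + (0.04)² + (0.35)² + (2.11)² + (1.81)² + (7.05)² + (-3.60)² + (4.39)² + (1.60)² + (-2.33)² + (2.65)² = 112.7649.
Posterior: Inv-Gamma(7.2 + 12/2, 1.0 + 112.7649/2) = Inv-Gamma(13.20, 57.38245).
E[σ²|data] = β/(α−1) = 57.38245/12.20 = 4.7035.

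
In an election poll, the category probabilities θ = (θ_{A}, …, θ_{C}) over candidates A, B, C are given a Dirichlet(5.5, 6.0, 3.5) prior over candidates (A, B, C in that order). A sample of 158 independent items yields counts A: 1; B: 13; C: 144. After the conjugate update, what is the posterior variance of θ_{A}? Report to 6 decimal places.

The Dirichlet prior is conjugate to the Multinomial likelihood: each posterior αⱼ = prior αⱼ + observed count nⱼ.
Posterior concentration: (6.5, 19.0, 147.5), total = 173.0.
Var[θ_j] = α_j(Σα−α_j)/((Σα)²(Σα+1)) = 6.5·166.5/(173.0²·174.0) = 0.000208.

0.000208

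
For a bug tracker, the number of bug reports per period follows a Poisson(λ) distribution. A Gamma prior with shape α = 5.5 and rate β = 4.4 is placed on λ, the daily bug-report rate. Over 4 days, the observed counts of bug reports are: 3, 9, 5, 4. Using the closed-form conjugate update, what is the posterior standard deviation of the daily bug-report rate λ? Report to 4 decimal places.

With a Gamma(shape α, rate β) prior, the Poisson likelihood is conjugate: the posterior is Gamma(α + ΣXᵢ, β + n).
Sum of counts S = 21 over n = 4 days.
Posterior: Gamma(α+S, β+n) = Gamma(5.5+21, 4.4+4) = Gamma(26.5, 8.4).
SD = √α/β = √26.5/8.4 = 0.6128.

0.6128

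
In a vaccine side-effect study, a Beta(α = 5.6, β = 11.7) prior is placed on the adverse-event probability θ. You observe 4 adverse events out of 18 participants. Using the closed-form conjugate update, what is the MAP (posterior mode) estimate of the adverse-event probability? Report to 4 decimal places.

The Beta prior is conjugate to a Binomial/Bernoulli likelihood; the update adds successes to α and failures to β.
Posterior: Beta(α+k, β+n−k) = Beta(5.6+4, 11.7+14) = Beta(9.6, 25.7).
Mode of Beta(a,b) for a,b>1 is (a−1)/(a+b−2) = 8.6/33.3 = 0.2583.

0.2583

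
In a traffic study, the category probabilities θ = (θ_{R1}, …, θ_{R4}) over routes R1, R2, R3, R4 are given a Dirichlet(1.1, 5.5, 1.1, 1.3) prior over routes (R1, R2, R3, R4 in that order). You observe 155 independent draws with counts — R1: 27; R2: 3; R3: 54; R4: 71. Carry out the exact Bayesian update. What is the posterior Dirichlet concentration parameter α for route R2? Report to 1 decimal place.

The Dirichlet prior is conjugate to the Multinomial likelihood: each posterior αⱼ = prior αⱼ + observed count nⱼ.
Posterior concentration: (28.1, 8.5, 55.1, 72.3), total = 164.0.
α_{R2} = 5.5 + 3 = 8.5.

8.5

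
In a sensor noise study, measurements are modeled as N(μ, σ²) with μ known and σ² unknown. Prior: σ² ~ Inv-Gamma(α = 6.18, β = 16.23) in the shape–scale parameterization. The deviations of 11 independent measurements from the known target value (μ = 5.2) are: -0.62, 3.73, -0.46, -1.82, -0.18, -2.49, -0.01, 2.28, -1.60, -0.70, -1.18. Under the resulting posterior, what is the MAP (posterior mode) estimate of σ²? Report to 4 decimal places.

2.6086

With known mean μ and an Inverse-Gamma(α, β) prior on σ², the Normal likelihood is conjugate: posterior is Inv-Gamma(α + n/2, β + Σ(xᵢ−μ)²/2).
Σ(xᵢ−μ)² = (-0.62)² + (3.73)² + (-0.46)² + (-1.82)² + (-0.18)² + (-2.49)² + (-0.01)² + (2.28)² + (-1.60)² + (-0.70)² + (-1.18)² = 33.6947.
Posterior: Inv-Gamma(6.18 + 11/2, 16.23 + 33.6947/2) = Inv-Gamma(11.68, 33.07735).
Mode = β/(α+1) = 33.07735/12.68 = 2.6086.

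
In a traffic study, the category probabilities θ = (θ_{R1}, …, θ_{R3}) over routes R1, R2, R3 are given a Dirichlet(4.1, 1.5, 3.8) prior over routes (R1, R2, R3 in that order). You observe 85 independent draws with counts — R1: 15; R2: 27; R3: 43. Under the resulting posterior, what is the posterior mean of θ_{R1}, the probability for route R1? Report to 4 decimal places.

0.2023

The Dirichlet prior is conjugate to the Multinomial likelihood: each posterior αⱼ = prior αⱼ + observed count nⱼ.
Posterior concentration: (19.1, 28.5, 46.8), total = 94.4.
E[θ_{R1}|data] = α_{R1}/Σα = 19.1/94.4 = 0.2023.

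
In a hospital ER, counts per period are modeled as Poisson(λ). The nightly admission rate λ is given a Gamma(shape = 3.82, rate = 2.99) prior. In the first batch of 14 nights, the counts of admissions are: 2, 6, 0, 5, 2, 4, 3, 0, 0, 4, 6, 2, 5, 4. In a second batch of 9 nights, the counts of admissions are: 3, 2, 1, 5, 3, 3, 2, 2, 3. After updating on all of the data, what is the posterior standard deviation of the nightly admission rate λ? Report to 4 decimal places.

With a Gamma(shape α, rate β) prior, the Poisson likelihood is conjugate: the posterior is Gamma(α + ΣXᵢ, β + n).
Batch 1: sum of counts S = 43 over n = 14 nights.
After batch 1: Gamma(α+S, β+n) = Gamma(3.82+43, 2.99+14) = Gamma(46.82, 16.99).
Batch 2: sum of counts S = 24 over n = 9 nights.
After batch 2: Gamma(α+S, β+n) = Gamma(46.82+24, 16.99+9) = Gamma(70.82, 25.99).
SD = √α/β = √70.82/25.99 = 0.3238.

0.3238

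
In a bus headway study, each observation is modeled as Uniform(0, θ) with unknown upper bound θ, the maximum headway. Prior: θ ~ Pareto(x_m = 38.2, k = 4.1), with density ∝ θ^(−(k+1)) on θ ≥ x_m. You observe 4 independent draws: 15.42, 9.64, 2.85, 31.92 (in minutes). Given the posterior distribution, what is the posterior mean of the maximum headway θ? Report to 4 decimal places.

A Pareto(scale x_m, shape k) prior on the upper bound θ of Uniform(0, θ) is conjugate: posterior is Pareto(max(x_m, max xᵢ), k + n).
Sample maximum = 31.92; prior scale x_m = 38.2 → posterior scale = max = 38.20.
Posterior shape = 4.1 + 4 = 8.1.
E[θ|data] = k·x_m/(k−1) = 8.1·38.20/7.1 = 43.5803.

43.5803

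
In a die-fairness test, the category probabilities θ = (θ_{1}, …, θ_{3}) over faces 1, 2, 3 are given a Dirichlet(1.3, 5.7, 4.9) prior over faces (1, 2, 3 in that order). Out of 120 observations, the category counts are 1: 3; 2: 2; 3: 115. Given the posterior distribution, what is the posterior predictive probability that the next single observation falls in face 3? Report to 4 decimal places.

The Dirichlet prior is conjugate to the Multinomial likelihood: each posterior αⱼ = prior αⱼ + observed count nⱼ.
Posterior concentration: (4.3, 7.7, 119.9), total = 131.9.
P(next = 3 | data) = α_{3}/Σα = 0.9090.

0.9090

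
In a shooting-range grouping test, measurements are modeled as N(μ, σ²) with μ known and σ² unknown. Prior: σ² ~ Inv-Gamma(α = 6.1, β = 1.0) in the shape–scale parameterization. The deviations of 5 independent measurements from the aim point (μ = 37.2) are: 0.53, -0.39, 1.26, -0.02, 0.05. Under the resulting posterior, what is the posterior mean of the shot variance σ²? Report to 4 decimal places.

0.2647

With known mean μ and an Inverse-Gamma(α, β) prior on σ², the Normal likelihood is conjugate: posterior is Inv-Gamma(α + n/2, β + Σ(xᵢ−μ)²/2).
Σ(xᵢ−μ)² = (0.53)² + (-0.39)² + (1.26)² + (-0.02)² + (0.05)² = 2.0235.
Posterior: Inv-Gamma(6.1 + 5/2, 1.0 + 2.0235/2) = Inv-Gamma(8.60, 2.01175).
E[σ²|data] = β/(α−1) = 2.01175/7.60 = 0.2647.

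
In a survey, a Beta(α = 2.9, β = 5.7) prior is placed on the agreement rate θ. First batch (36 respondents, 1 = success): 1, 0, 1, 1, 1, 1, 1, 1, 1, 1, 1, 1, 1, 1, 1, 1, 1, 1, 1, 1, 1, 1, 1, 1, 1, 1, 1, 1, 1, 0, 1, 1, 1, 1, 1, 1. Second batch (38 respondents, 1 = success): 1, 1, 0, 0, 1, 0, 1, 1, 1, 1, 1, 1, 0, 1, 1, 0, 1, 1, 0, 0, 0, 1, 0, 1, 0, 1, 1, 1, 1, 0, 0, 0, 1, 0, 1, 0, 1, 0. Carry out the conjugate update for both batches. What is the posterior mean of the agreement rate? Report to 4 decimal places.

0.7131

The Beta prior is conjugate to a Binomial/Bernoulli likelihood; the update adds successes to α and failures to β.
After batch 1: Beta(2.9+34, 5.7+2) = Beta(36.9, 7.7).
After batch 2: Beta(36.9+22, 7.7+16) = Beta(58.9, 23.7).
Posterior mean = α/(α+β) = 58.9/82.6 = 0.7131.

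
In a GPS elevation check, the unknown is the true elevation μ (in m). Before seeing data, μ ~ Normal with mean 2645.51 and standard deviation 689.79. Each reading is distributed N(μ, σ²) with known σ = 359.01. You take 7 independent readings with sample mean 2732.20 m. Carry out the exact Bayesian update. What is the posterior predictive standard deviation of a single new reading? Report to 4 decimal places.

382.9031

For Normal data with known variance σ², a Normal(μ₀, σ₀²) prior on μ is conjugate. Posterior precision = 1/σ₀² + n/σ²; posterior mean is the precision-weighted average of μ₀ and x̄.
σ₀² = 689.79² = 475810.2441, σ² = 359.01² = 128888.1801; σ² + n·σ₀² = 128888.1801 + 7·475810.2441 = 3459559.8888.
Posterior precision = 1/σ₀² + n/σ² = 1/475810.2441 + 7/128888.1801 = (σ² + n·σ₀²)/(σ₀²σ²) = 3459559.8888/(475810.2441·128888.1801); posterior variance σₙ² = σ₀²σ²/(σ² + n·σ₀²) = 475810.2441·128888.1801/3459559.8888 = 17726.623734.
Predictive variance for one new observation = σₙ² + σ² = 475810.2441·128888.1801/3459559.8888 + 128888.1801 = σ²·(σ₀² + 3459559.8888)/3459559.8888 = 128888.1801·3935370.1329/3459559.8888 = 146614.803834; SD = √(128888.1801·3935370.1329/3459559.8888) = 382.9031.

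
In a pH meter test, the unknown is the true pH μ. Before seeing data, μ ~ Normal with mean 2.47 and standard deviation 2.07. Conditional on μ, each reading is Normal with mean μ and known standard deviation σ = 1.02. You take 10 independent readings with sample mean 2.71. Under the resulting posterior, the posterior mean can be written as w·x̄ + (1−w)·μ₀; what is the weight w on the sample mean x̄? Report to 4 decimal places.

0.9763

For Normal data with known variance σ², a Normal(μ₀, σ₀²) prior on μ is conjugate. Posterior precision = 1/σ₀² + n/σ²; posterior mean is the precision-weighted average of μ₀ and x̄.
σ₀² = 2.07² = 4.2849, σ² = 1.02² = 1.0404. Prior precision 1/σ₀² = 1/4.2849; data precision n/σ² = 10/1.0404.
w = (n/σ²)/(1/σ₀² + n/σ²) = n·σ₀²/(σ² + n·σ₀²) = 10·4.2849/(1.0404 + 10·4.2849) = 42.849/43.8894 = 0.9763.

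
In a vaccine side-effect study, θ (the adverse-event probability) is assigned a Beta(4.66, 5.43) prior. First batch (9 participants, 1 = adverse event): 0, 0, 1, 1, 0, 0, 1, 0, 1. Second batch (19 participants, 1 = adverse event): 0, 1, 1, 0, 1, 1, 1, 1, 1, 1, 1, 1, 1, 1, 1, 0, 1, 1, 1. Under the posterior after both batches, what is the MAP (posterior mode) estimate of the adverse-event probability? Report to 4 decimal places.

The Beta prior is conjugate to a Binomial/Bernoulli likelihood; the update adds successes to α and failures to β.
After batch 1: Beta(4.66+4, 5.43+5) = Beta(8.66, 10.43).
After batch 2: Beta(8.66+16, 10.43+3) = Beta(24.66, 13.43).
Mode of Beta(a,b) for a,b>1 is (a−1)/(a+b−2) = 23.66/36.09 = 0.6556.

0.6556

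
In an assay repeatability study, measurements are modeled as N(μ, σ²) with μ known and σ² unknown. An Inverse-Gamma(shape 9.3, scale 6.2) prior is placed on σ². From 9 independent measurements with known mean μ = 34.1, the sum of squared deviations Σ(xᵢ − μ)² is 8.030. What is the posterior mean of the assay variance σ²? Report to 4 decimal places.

With known mean μ and an Inverse-Gamma(α, β) prior on σ², the Normal likelihood is conjugate: posterior is Inv-Gamma(α + n/2, β + Σ(xᵢ−μ)²/2).
Posterior: Inv-Gamma(9.3 + 9/2, 6.2 + 8.030/2) = Inv-Gamma(13.80, 10.2150).
E[σ²|data] = β/(α−1) = 10.2150/12.80 = 0.7980.

0.7980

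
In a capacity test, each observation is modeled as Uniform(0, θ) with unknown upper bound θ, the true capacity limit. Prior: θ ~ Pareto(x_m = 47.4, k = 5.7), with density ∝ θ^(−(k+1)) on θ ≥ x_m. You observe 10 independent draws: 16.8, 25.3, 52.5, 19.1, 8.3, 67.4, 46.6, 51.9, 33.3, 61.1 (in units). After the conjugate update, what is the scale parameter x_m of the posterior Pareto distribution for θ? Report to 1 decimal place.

A Pareto(scale x_m, shape k) prior on the upper bound θ of Uniform(0, θ) is conjugate: posterior is Pareto(max(x_m, max xᵢ), k + n).
Sample maximum = 67.4; prior scale x_m = 47.4 → posterior scale = max = 67.4.
Posterior shape = 5.7 + 10 = 15.7.
Posterior scale x_m = 67.4.

67.4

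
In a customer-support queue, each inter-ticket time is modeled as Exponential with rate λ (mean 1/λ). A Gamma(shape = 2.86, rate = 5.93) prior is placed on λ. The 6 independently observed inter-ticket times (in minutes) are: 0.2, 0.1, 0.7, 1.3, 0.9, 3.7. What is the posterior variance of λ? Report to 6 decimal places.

With a Gamma(shape α, rate β) prior on the exponential rate λ, the posterior after n observations with total T = Σxᵢ is Gamma(α+n, β+T).
Sum of observations T = 6.9 minutes; n = 6.
Posterior: Gamma(2.86+6, 5.93+6.9) = Gamma(8.86, 12.83).
Var = α/β² = 0.053825.

0.053825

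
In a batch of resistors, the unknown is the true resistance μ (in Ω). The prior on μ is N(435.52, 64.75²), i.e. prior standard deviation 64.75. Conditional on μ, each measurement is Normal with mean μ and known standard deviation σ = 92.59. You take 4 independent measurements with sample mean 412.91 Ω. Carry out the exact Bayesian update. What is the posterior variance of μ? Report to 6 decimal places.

1418.231022

For Normal data with known variance σ², a Normal(μ₀, σ₀²) prior on μ is conjugate. Posterior precision = 1/σ₀² + n/σ²; posterior mean is the precision-weighted average of μ₀ and x̄.
σ₀² = 64.75² = 4192.5625, σ² = 92.59² = 8572.9081; σ² + n·σ₀² = 8572.9081 + 4·4192.5625 = 25343.1581.
Posterior precision = 1/σ₀² + n/σ² = 1/4192.5625 + 4/8572.9081 = (σ² + n·σ₀²)/(σ₀²σ²) = 25343.1581/(4192.5625·8572.9081); posterior variance σₙ² = σ₀²σ²/(σ² + n·σ₀²) = 4192.5625·8572.9081/25343.1581 = 1418.231022.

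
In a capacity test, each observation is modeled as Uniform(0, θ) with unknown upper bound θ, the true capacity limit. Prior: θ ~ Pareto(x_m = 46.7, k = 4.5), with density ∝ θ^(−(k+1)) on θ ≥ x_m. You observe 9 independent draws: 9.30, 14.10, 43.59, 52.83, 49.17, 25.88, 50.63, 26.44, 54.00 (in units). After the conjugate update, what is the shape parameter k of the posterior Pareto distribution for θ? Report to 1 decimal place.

13.5

A Pareto(scale x_m, shape k) prior on the upper bound θ of Uniform(0, θ) is conjugate: posterior is Pareto(max(x_m, max xᵢ), k + n).
Sample maximum = 54.00; prior scale x_m = 46.7 → posterior scale = max = 54.00.
Posterior shape = 4.5 + 9 = 13.5.
Posterior shape k = 13.5.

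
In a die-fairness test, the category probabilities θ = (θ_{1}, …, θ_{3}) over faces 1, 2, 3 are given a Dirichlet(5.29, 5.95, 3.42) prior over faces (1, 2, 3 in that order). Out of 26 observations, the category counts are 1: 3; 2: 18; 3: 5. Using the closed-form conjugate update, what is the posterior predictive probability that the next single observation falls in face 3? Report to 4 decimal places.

0.2071

The Dirichlet prior is conjugate to the Multinomial likelihood: each posterior αⱼ = prior αⱼ + observed count nⱼ.
Posterior concentration: (8.29, 23.95, 8.42), total = 40.66.
P(next = 3 | data) = α_{3}/Σα = 0.2071.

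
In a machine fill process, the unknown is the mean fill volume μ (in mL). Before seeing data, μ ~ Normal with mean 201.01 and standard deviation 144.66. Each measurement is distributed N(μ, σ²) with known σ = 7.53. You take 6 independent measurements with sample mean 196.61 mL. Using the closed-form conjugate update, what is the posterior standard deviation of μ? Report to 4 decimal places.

For Normal data with known variance σ², a Normal(μ₀, σ₀²) prior on μ is conjugate. Posterior precision = 1/σ₀² + n/σ²; posterior mean is the precision-weighted average of μ₀ and x̄.
σ₀² = 144.66² = 20926.5156, σ² = 7.53² = 56.7009; σ² + n·σ₀² = 56.7009 + 6·20926.5156 = 125615.7945.
Posterior precision = 1/σ₀² + n/σ² = 1/20926.5156 + 6/56.7009 = (σ² + n·σ₀²)/(σ₀²σ²) = 125615.7945/(20926.5156·56.7009); posterior variance σₙ² = σ₀²σ²/(σ² + n·σ₀²) = 20926.5156·56.7009/125615.7945 = 9.445884.
Posterior SD = √σₙ² = √(20926.5156·56.7009/125615.7945) = 3.0734.

3.0734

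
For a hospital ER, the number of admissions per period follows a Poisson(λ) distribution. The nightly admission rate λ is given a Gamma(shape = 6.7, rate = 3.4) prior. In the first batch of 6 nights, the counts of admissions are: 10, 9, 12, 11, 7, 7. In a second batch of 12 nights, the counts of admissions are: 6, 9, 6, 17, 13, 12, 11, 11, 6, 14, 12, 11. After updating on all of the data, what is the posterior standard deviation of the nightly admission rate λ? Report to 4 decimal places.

With a Gamma(shape α, rate β) prior, the Poisson likelihood is conjugate: the posterior is Gamma(α + ΣXᵢ, β + n).
Batch 1: sum of counts S = 56 over n = 6 nights.
After batch 1: Gamma(α+S, β+n) = Gamma(6.7+56, 3.4+6) = Gamma(62.7, 9.4).
Batch 2: sum of counts S = 128 over n = 12 nights.
After batch 2: Gamma(α+S, β+n) = Gamma(62.7+128, 9.4+12) = Gamma(190.7, 21.4).
SD = √α/β = √190.7/21.4 = 0.6453.

0.6453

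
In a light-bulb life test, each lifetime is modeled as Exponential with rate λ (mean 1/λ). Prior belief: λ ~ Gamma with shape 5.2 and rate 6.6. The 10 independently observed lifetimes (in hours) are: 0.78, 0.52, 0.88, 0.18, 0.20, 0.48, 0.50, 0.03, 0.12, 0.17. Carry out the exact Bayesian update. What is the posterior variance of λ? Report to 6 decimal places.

With a Gamma(shape α, rate β) prior on the exponential rate λ, the posterior after n observations with total T = Σxᵢ is Gamma(α+n, β+T).
Sum of observations T = 3.86 hours; n = 10.
Posterior: Gamma(5.2+10, 6.6+3.86) = Gamma(15.2, 10.46).
Var = α/β² = 0.138925.

0.138925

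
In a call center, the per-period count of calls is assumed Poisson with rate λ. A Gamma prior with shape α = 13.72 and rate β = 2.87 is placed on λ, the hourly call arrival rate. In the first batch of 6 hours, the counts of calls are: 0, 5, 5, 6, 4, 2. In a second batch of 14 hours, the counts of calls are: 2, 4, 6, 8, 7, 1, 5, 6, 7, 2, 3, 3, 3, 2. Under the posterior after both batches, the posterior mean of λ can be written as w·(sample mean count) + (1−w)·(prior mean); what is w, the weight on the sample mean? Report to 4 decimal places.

With a Gamma(shape α, rate β) prior, the Poisson likelihood is conjugate: the posterior is Gamma(α + ΣXᵢ, β + n).
Total number of hours: n = 6 + 14 = 20.
Posterior mean = (α₀+S)/(β₀+n) = [n/(β₀+n)]·(S/n) + [β₀/(β₀+n)]·(α₀/β₀), so only n and β₀ enter the weight.
Weight on data w = n/(β₀+n) = 20/(2.87+20) = 20/22.87 = 0.8745.

0.8745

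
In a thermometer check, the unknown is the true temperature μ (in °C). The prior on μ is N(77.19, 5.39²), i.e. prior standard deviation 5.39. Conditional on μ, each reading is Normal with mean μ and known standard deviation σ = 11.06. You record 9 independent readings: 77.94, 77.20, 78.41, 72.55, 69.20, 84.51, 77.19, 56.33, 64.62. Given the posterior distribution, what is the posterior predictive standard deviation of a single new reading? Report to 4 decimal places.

11.4710

For Normal data with known variance σ², a Normal(μ₀, σ₀²) prior on μ is conjugate. Posterior precision = 1/σ₀² + n/σ²; posterior mean is the precision-weighted average of μ₀ and x̄.
σ₀² = 5.39² = 29.0521, σ² = 11.06² = 122.3236; σ² + n·σ₀² = 122.3236 + 9·29.0521 = 383.7925.
Posterior precision = 1/σ₀² + n/σ² = 1/29.0521 + 9/122.3236 = (σ² + n·σ₀²)/(σ₀²σ²) = 383.7925/(29.0521·122.3236); posterior variance σₙ² = σ₀²σ²/(σ² + n·σ₀²) = 29.0521·122.3236/383.7925 = 9.259580.
Predictive variance for one new observation = σₙ² + σ² = 29.0521·122.3236/383.7925 + 122.3236 = σ²·(σ₀² + 383.7925)/383.7925 = 122.3236·412.8446/383.7925 = 131.583180; SD = √(122.3236·412.8446/383.7925) = 11.4710.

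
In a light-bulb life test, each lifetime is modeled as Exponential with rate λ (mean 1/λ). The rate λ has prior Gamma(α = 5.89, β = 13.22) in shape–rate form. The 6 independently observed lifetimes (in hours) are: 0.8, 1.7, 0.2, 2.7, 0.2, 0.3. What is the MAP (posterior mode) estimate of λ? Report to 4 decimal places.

With a Gamma(shape α, rate β) prior on the exponential rate λ, the posterior after n observations with total T = Σxᵢ is Gamma(α+n, β+T).
Sum of observations T = 5.9 hours; n = 6.
Posterior: Gamma(5.89+6, 13.22+5.9) = Gamma(11.89, 19.12).
Mode = (α−1)/β = 0.5696.

0.5696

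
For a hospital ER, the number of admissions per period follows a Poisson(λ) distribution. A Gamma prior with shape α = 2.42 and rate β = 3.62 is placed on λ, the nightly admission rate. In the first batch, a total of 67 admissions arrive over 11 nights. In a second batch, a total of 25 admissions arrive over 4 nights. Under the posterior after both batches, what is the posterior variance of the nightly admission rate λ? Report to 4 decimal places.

With a Gamma(shape α, rate β) prior, the Poisson likelihood is conjugate: the posterior is Gamma(α + ΣXᵢ, β + n).
After batch 1: Gamma(α+S, β+n) = Gamma(2.42+67, 3.62+11) = Gamma(69.42, 14.62).
After batch 2: Gamma(α+S, β+n) = Gamma(69.42+25, 14.62+4) = Gamma(94.42, 18.62).
Var = α/β² = 94.42/18.62² = 0.2723.

0.2723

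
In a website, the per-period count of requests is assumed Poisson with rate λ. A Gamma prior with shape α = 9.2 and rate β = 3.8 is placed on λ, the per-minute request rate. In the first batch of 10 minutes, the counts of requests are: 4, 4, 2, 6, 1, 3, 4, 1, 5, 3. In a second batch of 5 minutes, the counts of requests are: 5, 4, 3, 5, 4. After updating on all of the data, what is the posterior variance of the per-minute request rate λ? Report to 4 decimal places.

With a Gamma(shape α, rate β) prior, the Poisson likelihood is conjugate: the posterior is Gamma(α + ΣXᵢ, β + n).
Batch 1: sum of counts S = 33 over n = 10 minutes.
After batch 1: Gamma(α+S, β+n) = Gamma(9.2+33, 3.8+10) = Gamma(42.2, 13.8).
Batch 2: sum of counts S = 21 over n = 5 minutes.
After batch 2: Gamma(α+S, β+n) = Gamma(42.2+21, 13.8+5) = Gamma(63.2, 18.8).
Var = α/β² = 63.2/18.8² = 0.1788.

0.1788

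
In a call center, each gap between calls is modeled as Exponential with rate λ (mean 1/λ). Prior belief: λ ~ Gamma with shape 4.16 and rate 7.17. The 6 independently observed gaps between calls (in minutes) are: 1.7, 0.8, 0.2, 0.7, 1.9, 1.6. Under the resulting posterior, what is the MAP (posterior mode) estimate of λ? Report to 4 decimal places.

With a Gamma(shape α, rate β) prior on the exponential rate λ, the posterior after n observations with total T = Σxᵢ is Gamma(α+n, β+T).
Sum of observations T = 6.9 minutes; n = 6.
Posterior: Gamma(4.16+6, 7.17+6.9) = Gamma(10.16, 14.07).
Mode = (α−1)/β = 0.6510.

0.6510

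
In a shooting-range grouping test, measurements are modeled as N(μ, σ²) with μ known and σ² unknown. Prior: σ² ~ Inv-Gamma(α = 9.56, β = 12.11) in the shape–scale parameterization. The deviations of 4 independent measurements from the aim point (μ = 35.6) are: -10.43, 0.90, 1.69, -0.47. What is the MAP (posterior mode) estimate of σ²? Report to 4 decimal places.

5.4495

With known mean μ and an Inverse-Gamma(α, β) prior on σ², the Normal likelihood is conjugate: posterior is Inv-Gamma(α + n/2, β + Σ(xᵢ−μ)²/2).
Σ(xᵢ−μ)² = (-10.43)² + (0.90)² + (1.69)² + (-0.47)² = 112.6719.
Posterior: Inv-Gamma(9.56 + 4/2, 12.11 + 112.6719/2) = Inv-Gamma(11.56, 68.44595).
Mode = β/(α+1) = 68.44595/12.56 = 5.4495.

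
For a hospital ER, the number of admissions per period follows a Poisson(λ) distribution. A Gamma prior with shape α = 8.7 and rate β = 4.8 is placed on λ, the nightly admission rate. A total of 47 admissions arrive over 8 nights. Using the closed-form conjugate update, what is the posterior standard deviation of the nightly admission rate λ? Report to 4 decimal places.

With a Gamma(shape α, rate β) prior, the Poisson likelihood is conjugate: the posterior is Gamma(α + ΣXᵢ, β + n).
Posterior: Gamma(α+S, β+n) = Gamma(8.7+47, 4.8+8) = Gamma(55.7, 12.8).
SD = √α/β = √55.7/12.8 = 0.5831.

0.5831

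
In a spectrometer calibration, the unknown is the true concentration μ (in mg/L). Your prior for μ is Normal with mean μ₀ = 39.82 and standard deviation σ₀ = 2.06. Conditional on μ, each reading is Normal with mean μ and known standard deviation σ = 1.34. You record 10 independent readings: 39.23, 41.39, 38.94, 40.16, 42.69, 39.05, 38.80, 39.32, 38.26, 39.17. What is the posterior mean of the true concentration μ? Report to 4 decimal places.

For Normal data with known variance σ², a Normal(μ₀, σ₀²) prior on μ is conjugate. Posterior precision = 1/σ₀² + n/σ²; posterior mean is the precision-weighted average of μ₀ and x̄.
Σxᵢ = 39.23 + 41.39 + 38.94 + 40.16 + 42.69 + 39.05 + 38.80 + 39.32 + 38.26 + 39.17 = 397.01, so n·x̄ = 397.01.
σ₀² = 2.06² = 4.2436, σ² = 1.34² = 1.7956; σ² + n·σ₀² = 1.7956 + 10·4.2436 = 44.2316.
Posterior mean = (μ₀/σ₀² + n·x̄/σ²)/(1/σ₀² + n/σ²) = (σ²·μ₀ + σ₀²·n·x̄)/(σ² + n·σ₀²) = (1.7956·39.82 + 4.2436·397.01)/44.2316 = 1756.252428/44.2316 = 39.7058.

39.7058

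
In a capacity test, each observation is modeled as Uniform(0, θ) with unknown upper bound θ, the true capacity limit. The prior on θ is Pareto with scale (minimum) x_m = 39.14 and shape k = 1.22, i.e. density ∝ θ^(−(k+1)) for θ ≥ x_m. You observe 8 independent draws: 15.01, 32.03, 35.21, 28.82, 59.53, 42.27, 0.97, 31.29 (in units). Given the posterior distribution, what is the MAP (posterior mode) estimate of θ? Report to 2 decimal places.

A Pareto(scale x_m, shape k) prior on the upper bound θ of Uniform(0, θ) is conjugate: posterior is Pareto(max(x_m, max xᵢ), k + n).
Sample maximum = 59.53; prior scale x_m = 39.14 → posterior scale = max = 59.53.
Posterior shape = 1.22 + 8 = 9.22.
The Pareto density is decreasing on [x_m, ∞), so the mode is x_m = 59.53.

59.53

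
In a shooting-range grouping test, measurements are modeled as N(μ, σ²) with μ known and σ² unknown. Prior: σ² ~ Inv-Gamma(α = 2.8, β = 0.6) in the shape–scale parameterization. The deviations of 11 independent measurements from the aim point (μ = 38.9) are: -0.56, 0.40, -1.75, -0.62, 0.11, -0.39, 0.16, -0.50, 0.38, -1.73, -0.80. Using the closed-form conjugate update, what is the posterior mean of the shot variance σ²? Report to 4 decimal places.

With known mean μ and an Inverse-Gamma(α, β) prior on σ², the Normal likelihood is conjugate: posterior is Inv-Gamma(α + n/2, β + Σ(xᵢ−μ)²/2).
Σ(xᵢ−μ)² = (-0.56)² + (0.40)² + (-1.75)² + (-0.62)² + (0.11)² + (-0.39)² + (0.16)² + (-0.50)² + (0.38)² + (-1.73)² + (-0.80)² = 8.1376.
Posterior: Inv-Gamma(2.8 + 11/2, 0.6 + 8.1376/2) = Inv-Gamma(8.30, 4.66880).
E[σ²|data] = β/(α−1) = 4.66880/7.30 = 0.6396.

0.6396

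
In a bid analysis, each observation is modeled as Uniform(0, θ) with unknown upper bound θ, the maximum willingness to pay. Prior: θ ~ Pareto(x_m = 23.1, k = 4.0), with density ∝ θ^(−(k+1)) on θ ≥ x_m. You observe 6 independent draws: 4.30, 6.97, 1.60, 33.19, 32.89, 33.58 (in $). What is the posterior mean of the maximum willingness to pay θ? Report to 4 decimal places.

37.3111

A Pareto(scale x_m, shape k) prior on the upper bound θ of Uniform(0, θ) is conjugate: posterior is Pareto(max(x_m, max xᵢ), k + n).
Sample maximum = 33.58; prior scale x_m = 23.1 → posterior scale = max = 33.58.
Posterior shape = 4.0 + 6 = 10.0.
E[θ|data] = k·x_m/(k−1) = 10.0·33.58/9.0 = 37.3111.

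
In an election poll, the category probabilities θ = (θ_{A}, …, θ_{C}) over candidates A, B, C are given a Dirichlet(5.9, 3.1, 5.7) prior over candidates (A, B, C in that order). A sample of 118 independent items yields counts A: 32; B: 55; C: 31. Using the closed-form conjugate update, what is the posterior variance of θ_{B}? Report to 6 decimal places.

0.001841

The Dirichlet prior is conjugate to the Multinomial likelihood: each posterior αⱼ = prior αⱼ + observed count nⱼ.
Posterior concentration: (37.9, 58.1, 36.7), total = 132.7.
Var[θ_j] = α_j(Σα−α_j)/((Σα)²(Σα+1)) = 58.1·74.6/(132.7²·133.7) = 0.001841.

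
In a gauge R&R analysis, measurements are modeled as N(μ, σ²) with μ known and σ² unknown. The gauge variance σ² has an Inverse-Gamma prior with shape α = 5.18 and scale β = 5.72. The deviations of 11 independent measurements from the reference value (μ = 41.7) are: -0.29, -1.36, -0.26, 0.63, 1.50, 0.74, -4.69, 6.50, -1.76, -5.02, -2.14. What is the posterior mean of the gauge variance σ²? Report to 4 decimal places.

With known mean μ and an Inverse-Gamma(α, β) prior on σ², the Normal likelihood is conjugate: posterior is Inv-Gamma(α + n/2, β + Σ(xᵢ−μ)²/2).
Σ(xᵢ−μ)² = (-0.29)² + (-1.36)² + (-0.26)² + (0.63)² + (1.50)² + (0.74)² + (-4.69)² + (6.50)² + (-1.76)² + (-5.02)² + (-2.14)² = 102.3195.
Posterior: Inv-Gamma(5.18 + 11/2, 5.72 + 102.3195/2) = Inv-Gamma(10.68, 56.87975).
E[σ²|data] = β/(α−1) = 56.87975/9.68 = 5.8760.

5.8760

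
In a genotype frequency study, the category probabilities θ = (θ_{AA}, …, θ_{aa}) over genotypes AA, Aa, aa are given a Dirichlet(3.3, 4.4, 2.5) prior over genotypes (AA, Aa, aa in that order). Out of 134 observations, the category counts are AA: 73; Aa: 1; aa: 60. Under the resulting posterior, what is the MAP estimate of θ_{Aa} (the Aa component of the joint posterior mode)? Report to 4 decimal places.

The Dirichlet prior is conjugate to the Multinomial likelihood: each posterior αⱼ = prior αⱼ + observed count nⱼ.
Posterior concentration: (76.3, 5.4, 62.5), total = 144.2.
Joint mode component: (α_{Aa}−1)/(Σα−K) = 4.4/141.2 = 0.0312.

0.0312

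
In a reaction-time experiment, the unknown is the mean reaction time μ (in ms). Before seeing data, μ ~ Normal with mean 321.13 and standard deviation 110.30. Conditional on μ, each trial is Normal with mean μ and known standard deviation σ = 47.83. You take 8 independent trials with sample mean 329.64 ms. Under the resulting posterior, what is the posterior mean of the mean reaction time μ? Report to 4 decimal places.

329.4446

For Normal data with known variance σ², a Normal(μ₀, σ₀²) prior on μ is conjugate. Posterior precision = 1/σ₀² + n/σ²; posterior mean is the precision-weighted average of μ₀ and x̄.
n·x̄ = 8·329.64 = 2637.12.
σ₀² = 110.30² = 12166.09, σ² = 47.83² = 2287.7089; σ² + n·σ₀² = 2287.7089 + 8·12166.09 = 99616.4289.
Posterior mean = (μ₀/σ₀² + n·x̄/σ²)/(1/σ₀² + n/σ²) = (σ²·μ₀ + σ₀²·n·x̄)/(σ² + n·σ₀²) = (2287.7089·321.13 + 12166.09·2637.12)/99616.4289 = 32818091.219857/99616.4289 = 329.4446.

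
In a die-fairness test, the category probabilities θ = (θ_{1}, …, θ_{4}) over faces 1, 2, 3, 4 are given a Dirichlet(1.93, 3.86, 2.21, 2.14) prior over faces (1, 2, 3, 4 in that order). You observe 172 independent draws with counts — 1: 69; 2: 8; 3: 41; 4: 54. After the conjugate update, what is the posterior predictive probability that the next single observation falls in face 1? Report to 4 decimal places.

The Dirichlet prior is conjugate to the Multinomial likelihood: each posterior αⱼ = prior αⱼ + observed count nⱼ.
Posterior concentration: (70.93, 11.86, 43.21, 56.14), total = 182.14.
P(next = 1 | data) = α_{1}/Σα = 0.3894.

0.3894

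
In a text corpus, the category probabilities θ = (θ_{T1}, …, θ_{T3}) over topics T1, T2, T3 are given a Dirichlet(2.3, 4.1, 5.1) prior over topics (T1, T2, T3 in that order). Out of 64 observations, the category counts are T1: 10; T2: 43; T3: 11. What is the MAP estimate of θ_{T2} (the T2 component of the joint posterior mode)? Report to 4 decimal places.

The Dirichlet prior is conjugate to the Multinomial likelihood: each posterior αⱼ = prior αⱼ + observed count nⱼ.
Posterior concentration: (12.3, 47.1, 16.1), total = 75.5.
Joint mode component: (α_{T2}−1)/(Σα−K) = 46.1/72.5 = 0.6359.

0.6359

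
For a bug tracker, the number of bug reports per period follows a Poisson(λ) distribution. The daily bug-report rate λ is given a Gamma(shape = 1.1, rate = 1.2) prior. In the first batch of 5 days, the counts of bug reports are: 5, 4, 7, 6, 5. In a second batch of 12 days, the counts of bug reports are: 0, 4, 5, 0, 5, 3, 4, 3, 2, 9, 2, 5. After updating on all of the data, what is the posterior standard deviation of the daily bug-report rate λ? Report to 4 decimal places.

0.4600

With a Gamma(shape α, rate β) prior, the Poisson likelihood is conjugate: the posterior is Gamma(α + ΣXᵢ, β + n).
Batch 1: sum of counts S = 27 over n = 5 days.
After batch 1: Gamma(α+S, β+n) = Gamma(1.1+27, 1.2+5) = Gamma(28.1, 6.2).
Batch 2: sum of counts S = 42 over n = 12 days.
After batch 2: Gamma(α+S, β+n) = Gamma(28.1+42, 6.2+12) = Gamma(70.1, 18.2).
SD = √α/β = √70.1/18.2 = 0.4600.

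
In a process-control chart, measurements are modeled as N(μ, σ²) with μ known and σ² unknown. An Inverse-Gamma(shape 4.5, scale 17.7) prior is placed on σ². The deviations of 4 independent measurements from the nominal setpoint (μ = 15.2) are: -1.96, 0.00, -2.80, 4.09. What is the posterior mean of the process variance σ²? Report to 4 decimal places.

With known mean μ and an Inverse-Gamma(α, β) prior on σ², the Normal likelihood is conjugate: posterior is Inv-Gamma(α + n/2, β + Σ(xᵢ−μ)²/2).
Σ(xᵢ−μ)² = (-1.96)² + (0.00)² + (-2.80)² + (4.09)² = 28.4097.
Posterior: Inv-Gamma(4.5 + 4/2, 17.7 + 28.4097/2) = Inv-Gamma(6.50, 31.90485).
E[σ²|data] = β/(α−1) = 31.90485/5.50 = 5.8009.

5.8009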